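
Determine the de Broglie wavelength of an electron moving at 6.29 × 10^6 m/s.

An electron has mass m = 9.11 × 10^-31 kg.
1.16 × 10^-10 m

Using the de Broglie relation λ = h/(mv):

λ = h/(mv)
λ = (6.626 × 10^-34 J·s) / (9.11 × 10^-31 kg × 6.29 × 10^6 m/s)
λ = 1.16 × 10^-10 m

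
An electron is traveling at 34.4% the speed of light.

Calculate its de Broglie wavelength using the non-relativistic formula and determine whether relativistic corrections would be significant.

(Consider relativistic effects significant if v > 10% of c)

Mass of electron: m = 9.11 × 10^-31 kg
Yes, relativistic corrections are needed.

Using the non-relativistic de Broglie formula λ = h/(mv):

v = 34.4% × c = 1.031 × 10^8 m/s

λ = h/(mv)
λ = (6.626 × 10^-34 J·s) / (9.11 × 10^-31 kg × 1.031 × 10^8 m/s)
λ = 7.05 × 10^-12 m

Since v = 34.4% of c > 10% of c, relativistic corrections ARE significant and the actual wavelength would differ from this non-relativistic estimate.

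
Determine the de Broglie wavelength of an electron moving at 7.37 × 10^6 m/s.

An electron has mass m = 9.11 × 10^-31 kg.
9.87 × 10^-11 m

Using the de Broglie relation λ = h/(mv):

λ = h/(mv)
λ = (6.626 × 10^-34 J·s) / (9.11 × 10^-31 kg × 7.37 × 10^6 m/s)
λ = 9.87 × 10^-11 m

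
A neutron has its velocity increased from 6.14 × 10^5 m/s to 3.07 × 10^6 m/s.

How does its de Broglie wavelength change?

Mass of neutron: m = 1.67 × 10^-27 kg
The wavelength decreases by a factor of 5.

Using λ = h/(mv):

Initial wavelength: λ₁ = h/(mv₁) = 6.46 × 10^-13 m
Final wavelength: λ₂ = h/(mv₂) = 1.29 × 10^-13 m

Since λ ∝ 1/v, when velocity increases by a factor of 5, the wavelength decreases by a factor of 5.

λ₂/λ₁ = v₁/v₂ = 1/5

The wavelength decreases by a factor of 5.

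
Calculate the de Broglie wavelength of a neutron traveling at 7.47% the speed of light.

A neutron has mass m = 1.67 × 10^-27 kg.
1.77 × 10^-14 m

Using the de Broglie relation λ = h/(mv):

v = 7.47% × c = 2.239 × 10^7 m/s

λ = h/(mv)
λ = (6.626 × 10^-34 J·s) / (1.67 × 10^-27 kg × 2.239 × 10^7 m/s)
λ = 1.77 × 10^-14 m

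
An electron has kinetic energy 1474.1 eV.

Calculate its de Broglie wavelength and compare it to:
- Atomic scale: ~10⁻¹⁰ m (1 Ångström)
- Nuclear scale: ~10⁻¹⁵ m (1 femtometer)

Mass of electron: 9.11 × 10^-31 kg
λ = 3.19 × 10^-11 m, which is between nuclear and atomic scales.

Using λ = h/√(2mKE):

KE = 1474.1 eV = 2.362 × 10^-16 J

λ = h/√(2mKE)
λ = (6.626 × 10^-34 J·s) / √(2 × 9.11 × 10^-31 kg × 2.362 × 10^-16 J)
λ = 3.19 × 10^-11 m

Comparison:
- Atomic scale (10⁻¹⁰ m): λ is 0.32× this size
- Nuclear scale (10⁻¹⁵ m): λ is 3.2e+04× this size

The wavelength is between nuclear and atomic scales.

This wavelength is appropriate for probing atomic structure but too large for nuclear physics experiments.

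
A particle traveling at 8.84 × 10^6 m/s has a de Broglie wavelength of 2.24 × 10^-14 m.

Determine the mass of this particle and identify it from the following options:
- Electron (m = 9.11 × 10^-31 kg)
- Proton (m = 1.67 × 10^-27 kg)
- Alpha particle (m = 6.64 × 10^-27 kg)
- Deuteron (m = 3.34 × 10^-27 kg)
The particle is a deuteron.

From λ = h/(mv), solve for mass:

m = h/(λv)
m = (6.626 × 10^-34 J·s) / (2.24 × 10^-14 m × 8.84 × 10^6 m/s)
m = 3.35 × 10^-27 kg

Comparing with the listed masses, this is closest to a deuteron.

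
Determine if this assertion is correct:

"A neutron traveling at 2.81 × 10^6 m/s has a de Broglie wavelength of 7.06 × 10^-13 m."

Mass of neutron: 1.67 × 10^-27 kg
False

The claim is incorrect.

Using λ = h/(mv):
λ = (6.626 × 10^-34 J·s) / (1.67 × 10^-27 kg × 2.81 × 10^6 m/s)
λ = 1.41 × 10^-13 m

The actual wavelength differs from the claimed 7.06 × 10^-13 m.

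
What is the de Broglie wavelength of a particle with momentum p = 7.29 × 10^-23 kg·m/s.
9.09 × 10^-12 m

Using the de Broglie relation λ = h/p:

λ = h/p
λ = (6.626 × 10^-34 J·s) / (7.29 × 10^-23 kg·m/s)
λ = 9.09 × 10^-12 m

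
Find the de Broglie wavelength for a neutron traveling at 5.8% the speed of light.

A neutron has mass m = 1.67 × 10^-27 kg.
2.28 × 10^-14 m

Using the de Broglie relation λ = h/(mv):

v = 5.8% × c = 1.739 × 10^7 m/s

λ = h/(mv)
λ = (6.626 × 10^-34 J·s) / (1.67 × 10^-27 kg × 1.739 × 10^7 m/s)
λ = 2.28 × 10^-14 m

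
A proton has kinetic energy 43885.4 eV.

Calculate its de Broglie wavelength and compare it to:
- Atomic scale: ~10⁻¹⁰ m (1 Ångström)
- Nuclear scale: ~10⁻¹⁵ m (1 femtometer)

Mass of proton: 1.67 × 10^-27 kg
λ = 1.37 × 10^-13 m, which is between nuclear and atomic scales.

Using λ = h/√(2mKE):

KE = 43885.4 eV = 7.031 × 10^-15 J

λ = h/√(2mKE)
λ = (6.626 × 10^-34 J·s) / √(2 × 1.67 × 10^-27 kg × 7.031 × 10^-15 J)
λ = 1.37 × 10^-13 m

Comparison:
- Atomic scale (10⁻¹⁰ m): λ is 0.0014× this size
- Nuclear scale (10⁻¹⁵ m): λ is 1.4e+02× this size

The wavelength is between nuclear and atomic scales.

This wavelength is appropriate for probing atomic structure but too large for nuclear physics experiments.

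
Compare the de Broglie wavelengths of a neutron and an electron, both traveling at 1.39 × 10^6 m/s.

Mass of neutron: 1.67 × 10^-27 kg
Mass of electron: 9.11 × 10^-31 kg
The electron has the longer wavelength.

Using λ = h/(mv), since both particles have the same velocity, the wavelength depends only on mass.

For neutron: λ₁ = h/(m₁v) = 2.85 × 10^-13 m
For electron: λ₂ = h/(m₂v) = 5.23 × 10^-10 m

Since λ ∝ 1/m at constant velocity, the lighter particle has the longer wavelength.

The electron has the longer de Broglie wavelength.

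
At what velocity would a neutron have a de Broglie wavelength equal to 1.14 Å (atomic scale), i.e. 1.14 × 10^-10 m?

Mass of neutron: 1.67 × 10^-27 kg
3.48 × 10^3 m/s

From λ = h/(mv), solve for v:

v = h/(mλ)
v = (6.626 × 10^-34 J·s) / (1.67 × 10^-27 kg × 1.14 × 10^-10 m)
v = 3.48 × 10^3 m/s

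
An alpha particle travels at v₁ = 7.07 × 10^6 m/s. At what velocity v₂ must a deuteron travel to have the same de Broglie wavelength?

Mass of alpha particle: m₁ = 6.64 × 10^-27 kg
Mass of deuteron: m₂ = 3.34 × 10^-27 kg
v₂ = 1.41 × 10^7 m/s

For equal de Broglie wavelengths: λ₁ = λ₂

h/(m₁v₁) = h/(m₂v₂)
m₁v₁ = m₂v₂
v₂ = v₁ · (m₁/m₂)

v₂ = 7.07 × 10^6 m/s × (6.64 × 10^-27 kg / 3.34 × 10^-27 kg)
v₂ = 1.41 × 10^7 m/s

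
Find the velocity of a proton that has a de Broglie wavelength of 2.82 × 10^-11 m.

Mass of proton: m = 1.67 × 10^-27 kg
1.41 × 10^4 m/s

From the de Broglie relation λ = h/(mv), we solve for v:

v = h/(mλ)
v = (6.626 × 10^-34 J·s) / (1.67 × 10^-27 kg × 2.82 × 10^-11 m)
v = 1.41 × 10^4 m/s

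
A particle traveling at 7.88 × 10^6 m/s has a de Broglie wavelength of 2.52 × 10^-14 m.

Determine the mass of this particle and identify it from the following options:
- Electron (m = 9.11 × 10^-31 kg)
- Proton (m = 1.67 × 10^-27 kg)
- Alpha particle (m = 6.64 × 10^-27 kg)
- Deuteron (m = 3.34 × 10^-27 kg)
The particle is a deuteron.

From λ = h/(mv), solve for mass:

m = h/(λv)
m = (6.626 × 10^-34 J·s) / (2.52 × 10^-14 m × 7.88 × 10^6 m/s)
m = 3.34 × 10^-27 kg

Comparing with the listed masses, this is closest to a deuteron.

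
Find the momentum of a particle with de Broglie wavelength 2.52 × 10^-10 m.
2.63 × 10^-24 kg·m/s

From the de Broglie relation λ = h/p, we solve for p:

p = h/λ
p = (6.626 × 10^-34 J·s) / (2.52 × 10^-10 m)
p = 2.63 × 10^-24 kg·m/s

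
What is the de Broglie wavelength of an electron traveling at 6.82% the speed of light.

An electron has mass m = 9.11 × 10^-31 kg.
3.56 × 10^-11 m

Using the de Broglie relation λ = h/(mv):

v = 6.82% × c = 2.045 × 10^7 m/s

λ = h/(mv)
λ = (6.626 × 10^-34 J·s) / (9.11 × 10^-31 kg × 2.045 × 10^7 m/s)
λ = 3.56 × 10^-11 m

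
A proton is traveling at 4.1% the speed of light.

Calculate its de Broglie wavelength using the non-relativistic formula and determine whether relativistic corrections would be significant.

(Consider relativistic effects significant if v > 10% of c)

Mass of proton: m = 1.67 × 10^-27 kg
No, relativistic corrections are not needed.

Using the non-relativistic de Broglie formula λ = h/(mv):

v = 4.1% × c = 1.229 × 10^7 m/s

λ = h/(mv)
λ = (6.626 × 10^-34 J·s) / (1.67 × 10^-27 kg × 1.229 × 10^7 m/s)
λ = 3.23 × 10^-14 m

Since v = 4.1% of c < 10% of c, relativistic corrections are NOT significant and this non-relativistic result is a good approximation.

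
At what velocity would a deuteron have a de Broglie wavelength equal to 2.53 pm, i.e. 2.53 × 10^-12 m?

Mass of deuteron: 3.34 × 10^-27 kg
7.84 × 10^4 m/s

From λ = h/(mv), solve for v:

v = h/(mλ)
v = (6.626 × 10^-34 J·s) / (3.34 × 10^-27 kg × 2.53 × 10^-12 m)
v = 7.84 × 10^4 m/s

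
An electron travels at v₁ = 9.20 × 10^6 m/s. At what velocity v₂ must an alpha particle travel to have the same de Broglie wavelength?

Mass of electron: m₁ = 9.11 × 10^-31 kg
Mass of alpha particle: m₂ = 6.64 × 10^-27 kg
v₂ = 1.26 × 10^3 m/s

For equal de Broglie wavelengths: λ₁ = λ₂

h/(m₁v₁) = h/(m₂v₂)
m₁v₁ = m₂v₂
v₂ = v₁ · (m₁/m₂)

v₂ = 9.20 × 10^6 m/s × (9.11 × 10^-31 kg / 6.64 × 10^-27 kg)
v₂ = 1.26 × 10^3 m/s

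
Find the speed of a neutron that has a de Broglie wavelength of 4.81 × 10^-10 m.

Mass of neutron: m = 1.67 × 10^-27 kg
8.25 × 10^2 m/s

From the de Broglie relation λ = h/(mv), we solve for v:

v = h/(mλ)
v = (6.626 × 10^-34 J·s) / (1.67 × 10^-27 kg × 4.81 × 10^-10 m)
v = 8.25 × 10^2 m/s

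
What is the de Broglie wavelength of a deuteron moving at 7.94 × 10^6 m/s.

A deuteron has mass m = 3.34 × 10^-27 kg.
2.50 × 10^-14 m

Using the de Broglie relation λ = h/(mv):

λ = h/(mv)
λ = (6.626 × 10^-34 J·s) / (3.34 × 10^-27 kg × 7.94 × 10^6 m/s)
λ = 2.50 × 10^-14 m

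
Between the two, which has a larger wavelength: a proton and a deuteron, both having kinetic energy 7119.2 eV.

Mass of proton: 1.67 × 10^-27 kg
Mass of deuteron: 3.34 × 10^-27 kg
The proton has the longer wavelength.

Using λ = h/√(2mKE):

For proton: λ₁ = h/√(2m₁KE) = 3.39 × 10^-13 m
For deuteron: λ₂ = h/√(2m₂KE) = 2.40 × 10^-13 m

Since λ ∝ 1/√m at constant kinetic energy, the lighter particle has the longer wavelength.

The proton has the longer de Broglie wavelength.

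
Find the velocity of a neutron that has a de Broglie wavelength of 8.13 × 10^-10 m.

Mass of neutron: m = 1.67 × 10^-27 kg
4.88 × 10^2 m/s

From the de Broglie relation λ = h/(mv), we solve for v:

v = h/(mλ)
v = (6.626 × 10^-34 J·s) / (1.67 × 10^-27 kg × 8.13 × 10^-10 m)
v = 4.88 × 10^2 m/s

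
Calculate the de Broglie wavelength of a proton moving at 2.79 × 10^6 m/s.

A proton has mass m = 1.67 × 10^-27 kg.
1.42 × 10^-13 m

Using the de Broglie relation λ = h/(mv):

λ = h/(mv)
λ = (6.626 × 10^-34 J·s) / (1.67 × 10^-27 kg × 2.79 × 10^6 m/s)
λ = 1.42 × 10^-13 m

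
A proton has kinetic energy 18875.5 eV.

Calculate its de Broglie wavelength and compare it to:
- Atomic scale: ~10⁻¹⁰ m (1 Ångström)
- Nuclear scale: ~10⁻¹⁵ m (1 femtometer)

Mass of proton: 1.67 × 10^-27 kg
λ = 2.08 × 10^-13 m, which is between nuclear and atomic scales.

Using λ = h/√(2mKE):

KE = 18875.5 eV = 3.024 × 10^-15 J

λ = h/√(2mKE)
λ = (6.626 × 10^-34 J·s) / √(2 × 1.67 × 10^-27 kg × 3.024 × 10^-15 J)
λ = 2.08 × 10^-13 m

Comparison:
- Atomic scale (10⁻¹⁰ m): λ is 0.0021× this size
- Nuclear scale (10⁻¹⁵ m): λ is 2.1e+02× this size

The wavelength is between nuclear and atomic scales.

This wavelength is appropriate for probing atomic structure but too large for nuclear physics experiments.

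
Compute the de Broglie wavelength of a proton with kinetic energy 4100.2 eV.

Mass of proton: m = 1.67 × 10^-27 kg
4.47 × 10^-13 m

Using λ = h/√(2mKE):

First convert KE to Joules: KE = 4100.2 eV = 6.569 × 10^-16 J

λ = h/√(2mKE)
λ = (6.626 × 10^-34 J·s) / √(2 × 1.67 × 10^-27 kg × 6.569 × 10^-16 J)
λ = 4.47 × 10^-13 m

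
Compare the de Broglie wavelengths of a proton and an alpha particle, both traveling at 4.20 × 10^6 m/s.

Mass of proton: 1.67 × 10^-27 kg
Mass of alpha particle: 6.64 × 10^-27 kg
The proton has the longer wavelength.

Using λ = h/(mv), since both particles have the same velocity, the wavelength depends only on mass.

For proton: λ₁ = h/(m₁v) = 9.45 × 10^-14 m
For alpha particle: λ₂ = h/(m₂v) = 2.38 × 10^-14 m

Since λ ∝ 1/m at constant velocity, the lighter particle has the longer wavelength.

The proton has the longer de Broglie wavelength.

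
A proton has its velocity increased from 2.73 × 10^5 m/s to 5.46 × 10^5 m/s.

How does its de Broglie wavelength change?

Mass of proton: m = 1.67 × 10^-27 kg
The wavelength decreases by a factor of 2.

Using λ = h/(mv):

Initial wavelength: λ₁ = h/(mv₁) = 1.45 × 10^-12 m
Final wavelength: λ₂ = h/(mv₂) = 7.27 × 10^-13 m

Since λ ∝ 1/v, when velocity increases by a factor of 2, the wavelength decreases by a factor of 2.

λ₂/λ₁ = v₁/v₂ = 1/2

The wavelength decreases by a factor of 2.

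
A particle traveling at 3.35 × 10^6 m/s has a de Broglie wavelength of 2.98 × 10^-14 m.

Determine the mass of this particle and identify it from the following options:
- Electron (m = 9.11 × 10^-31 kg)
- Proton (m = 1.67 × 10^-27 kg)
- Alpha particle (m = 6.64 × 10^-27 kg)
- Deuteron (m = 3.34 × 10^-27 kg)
The particle is an alpha particle.

From λ = h/(mv), solve for mass:

m = h/(λv)
m = (6.626 × 10^-34 J·s) / (2.98 × 10^-14 m × 3.35 × 10^6 m/s)
m = 6.64 × 10^-27 kg

Comparing with the listed masses, this is closest to an alpha particle.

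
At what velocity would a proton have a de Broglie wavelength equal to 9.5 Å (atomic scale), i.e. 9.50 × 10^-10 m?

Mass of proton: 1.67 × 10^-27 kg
4.18 × 10^2 m/s

From λ = h/(mv), solve for v:

v = h/(mλ)
v = (6.626 × 10^-34 J·s) / (1.67 × 10^-27 kg × 9.50 × 10^-10 m)
v = 4.18 × 10^2 m/s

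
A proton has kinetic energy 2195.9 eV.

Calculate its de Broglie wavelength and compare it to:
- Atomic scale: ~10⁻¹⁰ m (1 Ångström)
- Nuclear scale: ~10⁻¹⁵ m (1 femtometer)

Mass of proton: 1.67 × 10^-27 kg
λ = 6.11 × 10^-13 m, which is between nuclear and atomic scales.

Using λ = h/√(2mKE):

KE = 2195.9 eV = 3.518 × 10^-16 J

λ = h/√(2mKE)
λ = (6.626 × 10^-34 J·s) / √(2 × 1.67 × 10^-27 kg × 3.518 × 10^-16 J)
λ = 6.11 × 10^-13 m

Comparison:
- Atomic scale (10⁻¹⁰ m): λ is 0.0061× this size
- Nuclear scale (10⁻¹⁵ m): λ is 6.1e+02× this size

The wavelength is between nuclear and atomic scales.

This wavelength is appropriate for probing atomic structure but too large for nuclear physics experiments.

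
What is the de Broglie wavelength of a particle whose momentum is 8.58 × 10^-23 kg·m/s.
7.72 × 10^-12 m

Using the de Broglie relation λ = h/p:

λ = h/p
λ = (6.626 × 10^-34 J·s) / (8.58 × 10^-23 kg·m/s)
λ = 7.72 × 10^-12 m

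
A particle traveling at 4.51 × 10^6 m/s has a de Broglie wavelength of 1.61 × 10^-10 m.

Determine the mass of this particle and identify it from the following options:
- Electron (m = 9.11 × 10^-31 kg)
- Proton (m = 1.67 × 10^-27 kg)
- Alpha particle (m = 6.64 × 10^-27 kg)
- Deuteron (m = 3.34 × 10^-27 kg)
The particle is an electron.

From λ = h/(mv), solve for mass:

m = h/(λv)
m = (6.626 × 10^-34 J·s) / (1.61 × 10^-10 m × 4.51 × 10^6 m/s)
m = 9.13 × 10^-31 kg

Comparing with the listed masses, this is closest to an electron.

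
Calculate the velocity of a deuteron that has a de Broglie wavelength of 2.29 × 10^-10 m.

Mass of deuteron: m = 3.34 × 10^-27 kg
8.66 × 10^2 m/s

From the de Broglie relation λ = h/(mv), we solve for v:

v = h/(mλ)
v = (6.626 × 10^-34 J·s) / (3.34 × 10^-27 kg × 2.29 × 10^-10 m)
v = 8.66 × 10^2 m/s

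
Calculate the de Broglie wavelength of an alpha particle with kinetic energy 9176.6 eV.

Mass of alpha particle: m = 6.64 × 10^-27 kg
1.50 × 10^-13 m

Using λ = h/√(2mKE):

First convert KE to Joules: KE = 9176.6 eV = 1.470 × 10^-15 J

λ = h/√(2mKE)
λ = (6.626 × 10^-34 J·s) / √(2 × 6.64 × 10^-27 kg × 1.470 × 10^-15 J)
λ = 1.50 × 10^-13 m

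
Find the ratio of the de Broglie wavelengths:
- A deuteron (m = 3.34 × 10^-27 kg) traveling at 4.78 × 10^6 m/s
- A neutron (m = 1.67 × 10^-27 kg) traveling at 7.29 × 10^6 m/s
λ₁/λ₂ = 0.763

Using λ = h/(mv):

λ₁ = h/(m₁v₁) = 4.15 × 10^-14 m
λ₂ = h/(m₂v₂) = 5.44 × 10^-14 m

Ratio λ₁/λ₂ = (m₂v₂)/(m₁v₁)
         = (1.67 × 10^-27 kg × 7.29 × 10^6 m/s) / (3.34 × 10^-27 kg × 4.78 × 10^6 m/s)
         = 0.763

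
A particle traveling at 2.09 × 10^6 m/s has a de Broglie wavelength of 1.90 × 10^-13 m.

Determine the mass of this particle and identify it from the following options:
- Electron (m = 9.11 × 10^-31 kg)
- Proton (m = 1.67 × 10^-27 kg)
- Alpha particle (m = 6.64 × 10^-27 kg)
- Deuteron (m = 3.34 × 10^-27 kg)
The particle is a proton.

From λ = h/(mv), solve for mass:

m = h/(λv)
m = (6.626 × 10^-34 J·s) / (1.90 × 10^-13 m × 2.09 × 10^6 m/s)
m = 1.67 × 10^-27 kg

Comparing with the listed masses, this is closest to a proton.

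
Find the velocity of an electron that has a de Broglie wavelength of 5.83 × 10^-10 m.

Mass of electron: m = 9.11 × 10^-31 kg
1.25 × 10^6 m/s

From the de Broglie relation λ = h/(mv), we solve for v:

v = h/(mλ)
v = (6.626 × 10^-34 J·s) / (9.11 × 10^-31 kg × 5.83 × 10^-10 m)
v = 1.25 × 10^6 m/s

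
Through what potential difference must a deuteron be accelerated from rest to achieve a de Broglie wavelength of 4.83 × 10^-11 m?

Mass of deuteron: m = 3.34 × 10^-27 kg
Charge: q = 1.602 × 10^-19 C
1.76 × 10^-1 V

From λ = h/√(2mqV), we solve for V:

λ² = h²/(2mqV)
V = h²/(2mqλ²)
V = (6.626 × 10^-34 J·s)² / (2 × 3.34 × 10^-27 kg × 1.602 × 10^-19 C × (4.83 × 10^-11 m)²)
V = 1.76 × 10^-1 V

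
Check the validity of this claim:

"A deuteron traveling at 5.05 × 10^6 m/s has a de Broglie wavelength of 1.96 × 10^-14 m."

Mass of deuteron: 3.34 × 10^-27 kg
False

The claim is incorrect.

Using λ = h/(mv):
λ = (6.626 × 10^-34 J·s) / (3.34 × 10^-27 kg × 5.05 × 10^6 m/s)
λ = 3.93 × 10^-14 m

The actual wavelength differs from the claimed 1.96 × 10^-14 m.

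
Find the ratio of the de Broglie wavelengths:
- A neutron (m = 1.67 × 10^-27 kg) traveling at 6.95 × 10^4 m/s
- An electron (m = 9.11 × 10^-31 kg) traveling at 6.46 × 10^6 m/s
λ₁/λ₂ = 0.0507

Using λ = h/(mv):

λ₁ = h/(m₁v₁) = 5.71 × 10^-12 m
λ₂ = h/(m₂v₂) = 1.13 × 10^-10 m

Ratio λ₁/λ₂ = (m₂v₂)/(m₁v₁)
         = (9.11 × 10^-31 kg × 6.46 × 10^6 m/s) / (1.67 × 10^-27 kg × 6.95 × 10^4 m/s)
         = 0.0507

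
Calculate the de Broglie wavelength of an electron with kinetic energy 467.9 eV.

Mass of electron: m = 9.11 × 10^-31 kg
5.67 × 10^-11 m

Using λ = h/√(2mKE):

First convert KE to Joules: KE = 467.9 eV = 7.497 × 10^-17 J

λ = h/√(2mKE)
λ = (6.626 × 10^-34 J·s) / √(2 × 9.11 × 10^-31 kg × 7.497 × 10^-17 J)
λ = 5.67 × 10^-11 m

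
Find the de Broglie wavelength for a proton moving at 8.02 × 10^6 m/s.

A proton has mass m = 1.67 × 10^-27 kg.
4.95 × 10^-14 m

Using the de Broglie relation λ = h/(mv):

λ = h/(mv)
λ = (6.626 × 10^-34 J·s) / (1.67 × 10^-27 kg × 8.02 × 10^6 m/s)
λ = 4.95 × 10^-14 m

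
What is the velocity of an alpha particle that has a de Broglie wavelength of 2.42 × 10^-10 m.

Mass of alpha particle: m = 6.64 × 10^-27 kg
4.12 × 10^2 m/s

From the de Broglie relation λ = h/(mv), we solve for v:

v = h/(mλ)
v = (6.626 × 10^-34 J·s) / (6.64 × 10^-27 kg × 2.42 × 10^-10 m)
v = 4.12 × 10^2 m/s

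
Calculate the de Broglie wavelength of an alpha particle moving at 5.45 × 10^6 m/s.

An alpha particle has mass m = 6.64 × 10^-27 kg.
1.83 × 10^-14 m

Using the de Broglie relation λ = h/(mv):

λ = h/(mv)
λ = (6.626 × 10^-34 J·s) / (6.64 × 10^-27 kg × 5.45 × 10^6 m/s)
λ = 1.83 × 10^-14 m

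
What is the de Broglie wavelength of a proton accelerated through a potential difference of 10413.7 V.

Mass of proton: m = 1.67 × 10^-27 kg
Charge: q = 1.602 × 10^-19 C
2.81 × 10^-13 m

When a particle is accelerated through voltage V, it gains kinetic energy KE = qV.

The de Broglie wavelength is then λ = h/√(2mqV):

λ = h/√(2mqV)
λ = (6.626 × 10^-34 J·s) / √(2 × 1.67 × 10^-27 kg × 1.602 × 10^-19 C × 10413.7 V)
λ = 2.81 × 10^-13 m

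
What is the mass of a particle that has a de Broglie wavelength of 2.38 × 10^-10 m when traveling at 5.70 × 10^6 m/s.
4.88 × 10^-31 kg

From the de Broglie relation λ = h/(mv), we solve for m:

m = h/(λv)
m = (6.626 × 10^-34 J·s) / (2.38 × 10^-10 m × 5.70 × 10^6 m/s)
m = 4.88 × 10^-31 kg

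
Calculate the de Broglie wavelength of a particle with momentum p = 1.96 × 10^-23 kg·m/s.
3.38 × 10^-11 m

Using the de Broglie relation λ = h/p:

λ = h/p
λ = (6.626 × 10^-34 J·s) / (1.96 × 10^-23 kg·m/s)
λ = 3.38 × 10^-11 m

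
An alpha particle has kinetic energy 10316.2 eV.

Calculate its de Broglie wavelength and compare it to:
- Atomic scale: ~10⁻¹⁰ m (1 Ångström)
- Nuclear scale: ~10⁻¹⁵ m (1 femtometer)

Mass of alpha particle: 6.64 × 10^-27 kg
λ = 1.41 × 10^-13 m, which is between nuclear and atomic scales.

Using λ = h/√(2mKE):

KE = 10316.2 eV = 1.653 × 10^-15 J

λ = h/√(2mKE)
λ = (6.626 × 10^-34 J·s) / √(2 × 6.64 × 10^-27 kg × 1.653 × 10^-15 J)
λ = 1.41 × 10^-13 m

Comparison:
- Atomic scale (10⁻¹⁰ m): λ is 0.0014× this size
- Nuclear scale (10⁻¹⁵ m): λ is 1.4e+02× this size

The wavelength is between nuclear and atomic scales.

This wavelength is appropriate for probing atomic structure but too large for nuclear physics experiments.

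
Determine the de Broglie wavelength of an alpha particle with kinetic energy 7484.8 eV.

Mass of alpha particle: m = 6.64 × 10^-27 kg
1.66 × 10^-13 m

Using λ = h/√(2mKE):

First convert KE to Joules: KE = 7484.8 eV = 1.199 × 10^-15 J

λ = h/√(2mKE)
λ = (6.626 × 10^-34 J·s) / √(2 × 6.64 × 10^-27 kg × 1.199 × 10^-15 J)
λ = 1.66 × 10^-13 m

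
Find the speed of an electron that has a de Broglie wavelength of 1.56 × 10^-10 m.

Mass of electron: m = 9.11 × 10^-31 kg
4.66 × 10^6 m/s

From the de Broglie relation λ = h/(mv), we solve for v:

v = h/(mλ)
v = (6.626 × 10^-34 J·s) / (9.11 × 10^-31 kg × 1.56 × 10^-10 m)
v = 4.66 × 10^6 m/s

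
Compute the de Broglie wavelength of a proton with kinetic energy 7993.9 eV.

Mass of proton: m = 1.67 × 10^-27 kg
3.20 × 10^-13 m

Using λ = h/√(2mKE):

First convert KE to Joules: KE = 7993.9 eV = 1.281 × 10^-15 J

λ = h/√(2mKE)
λ = (6.626 × 10^-34 J·s) / √(2 × 1.67 × 10^-27 kg × 1.281 × 10^-15 J)
λ = 3.20 × 10^-13 m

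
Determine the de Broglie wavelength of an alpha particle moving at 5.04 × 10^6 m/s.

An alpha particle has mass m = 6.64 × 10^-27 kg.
1.98 × 10^-14 m

Using the de Broglie relation λ = h/(mv):

λ = h/(mv)
λ = (6.626 × 10^-34 J·s) / (6.64 × 10^-27 kg × 5.04 × 10^6 m/s)
λ = 1.98 × 10^-14 m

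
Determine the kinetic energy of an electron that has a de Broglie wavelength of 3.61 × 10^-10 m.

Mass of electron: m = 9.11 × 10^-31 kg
1.85 × 10^-18 J (or 11.5 eV)

From λ = h/√(2mKE), we solve for KE:

λ² = h²/(2mKE)
KE = h²/(2mλ²)
KE = (6.626 × 10^-34 J·s)² / (2 × 9.11 × 10^-31 kg × (3.61 × 10^-10 m)²)
KE = 1.85 × 10^-18 J
KE = 11.5 eV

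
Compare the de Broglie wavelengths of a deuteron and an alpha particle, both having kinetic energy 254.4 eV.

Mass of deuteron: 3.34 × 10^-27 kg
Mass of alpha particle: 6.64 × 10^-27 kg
The deuteron has the longer wavelength.

Using λ = h/√(2mKE):

For deuteron: λ₁ = h/√(2m₁KE) = 1.27 × 10^-12 m
For alpha particle: λ₂ = h/√(2m₂KE) = 9.01 × 10^-13 m

Since λ ∝ 1/√m at constant kinetic energy, the lighter particle has the longer wavelength.

The deuteron has the longer de Broglie wavelength.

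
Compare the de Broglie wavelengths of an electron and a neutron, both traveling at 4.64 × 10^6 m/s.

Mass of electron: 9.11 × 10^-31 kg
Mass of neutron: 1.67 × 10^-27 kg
The electron has the longer wavelength.

Using λ = h/(mv), since both particles have the same velocity, the wavelength depends only on mass.

For electron: λ₁ = h/(m₁v) = 1.57 × 10^-10 m
For neutron: λ₂ = h/(m₂v) = 8.55 × 10^-14 m

Since λ ∝ 1/m at constant velocity, the lighter particle has the longer wavelength.

The electron has the longer de Broglie wavelength.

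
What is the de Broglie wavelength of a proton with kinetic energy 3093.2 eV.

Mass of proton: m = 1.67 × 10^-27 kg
5.15 × 10^-13 m

Using λ = h/√(2mKE):

First convert KE to Joules: KE = 3093.2 eV = 4.956 × 10^-16 J

λ = h/√(2mKE)
λ = (6.626 × 10^-34 J·s) / √(2 × 1.67 × 10^-27 kg × 4.956 × 10^-16 J)
λ = 5.15 × 10^-13 m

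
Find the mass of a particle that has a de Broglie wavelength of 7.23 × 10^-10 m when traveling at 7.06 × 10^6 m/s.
1.30 × 10^-31 kg

From the de Broglie relation λ = h/(mv), we solve for m:

m = h/(λv)
m = (6.626 × 10^-34 J·s) / (7.23 × 10^-10 m × 7.06 × 10^6 m/s)
m = 1.30 × 10^-31 kg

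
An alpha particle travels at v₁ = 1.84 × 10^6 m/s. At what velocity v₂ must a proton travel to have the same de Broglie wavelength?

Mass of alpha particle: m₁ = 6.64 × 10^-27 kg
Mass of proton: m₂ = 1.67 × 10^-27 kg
v₂ = 7.32 × 10^6 m/s

For equal de Broglie wavelengths: λ₁ = λ₂

h/(m₁v₁) = h/(m₂v₂)
m₁v₁ = m₂v₂
v₂ = v₁ · (m₁/m₂)

v₂ = 1.84 × 10^6 m/s × (6.64 × 10^-27 kg / 1.67 × 10^-27 kg)
v₂ = 7.32 × 10^6 m/s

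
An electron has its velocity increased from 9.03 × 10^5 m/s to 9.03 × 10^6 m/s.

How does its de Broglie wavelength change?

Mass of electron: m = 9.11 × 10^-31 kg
The wavelength decreases by a factor of 10.

Using λ = h/(mv):

Initial wavelength: λ₁ = h/(mv₁) = 8.05 × 10^-10 m
Final wavelength: λ₂ = h/(mv₂) = 8.05 × 10^-11 m

Since λ ∝ 1/v, when velocity increases by a factor of 10, the wavelength decreases by a factor of 10.

λ₂/λ₁ = v₁/v₂ = 1/10

The wavelength decreases by a factor of 10.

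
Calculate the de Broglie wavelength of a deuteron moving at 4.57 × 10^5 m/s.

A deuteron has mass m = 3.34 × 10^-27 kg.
4.34 × 10^-13 m

Using the de Broglie relation λ = h/(mv):

λ = h/(mv)
λ = (6.626 × 10^-34 J·s) / (3.34 × 10^-27 kg × 4.57 × 10^5 m/s)
λ = 4.34 × 10^-13 m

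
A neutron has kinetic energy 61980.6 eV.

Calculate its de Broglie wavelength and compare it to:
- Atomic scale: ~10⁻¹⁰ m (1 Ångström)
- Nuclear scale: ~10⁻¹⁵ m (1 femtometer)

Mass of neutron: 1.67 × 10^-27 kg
λ = 1.15 × 10^-13 m, which is between nuclear and atomic scales.

Using λ = h/√(2mKE):

KE = 61980.6 eV = 9.930 × 10^-15 J

λ = h/√(2mKE)
λ = (6.626 × 10^-34 J·s) / √(2 × 1.67 × 10^-27 kg × 9.930 × 10^-15 J)
λ = 1.15 × 10^-13 m

Comparison:
- Atomic scale (10⁻¹⁰ m): λ is 0.0012× this size
- Nuclear scale (10⁻¹⁵ m): λ is 1.2e+02× this size

The wavelength is between nuclear and atomic scales.

This wavelength is appropriate for probing atomic structure but too large for nuclear physics experiments.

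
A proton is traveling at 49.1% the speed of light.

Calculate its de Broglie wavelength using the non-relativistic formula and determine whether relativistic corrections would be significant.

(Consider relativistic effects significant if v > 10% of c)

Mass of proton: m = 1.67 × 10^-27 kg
Yes, relativistic corrections are needed.

Using the non-relativistic de Broglie formula λ = h/(mv):

v = 49.1% × c = 1.472 × 10^8 m/s

λ = h/(mv)
λ = (6.626 × 10^-34 J·s) / (1.67 × 10^-27 kg × 1.472 × 10^8 m/s)
λ = 2.70 × 10^-15 m

Since v = 49.1% of c > 10% of c, relativistic corrections ARE significant and the actual wavelength would differ from this non-relativistic estimate.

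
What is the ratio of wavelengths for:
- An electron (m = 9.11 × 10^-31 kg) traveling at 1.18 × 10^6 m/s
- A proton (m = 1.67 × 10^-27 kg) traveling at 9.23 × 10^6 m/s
λ₁/λ₂ = 1.43 × 10^4

Using λ = h/(mv):

λ₁ = h/(m₁v₁) = 6.16 × 10^-10 m
λ₂ = h/(m₂v₂) = 4.30 × 10^-14 m

Ratio λ₁/λ₂ = (m₂v₂)/(m₁v₁)
         = (1.67 × 10^-27 kg × 9.23 × 10^6 m/s) / (9.11 × 10^-31 kg × 1.18 × 10^6 m/s)
         = 1.43 × 10^4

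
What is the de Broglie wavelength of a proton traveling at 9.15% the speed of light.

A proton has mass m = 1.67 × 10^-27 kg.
1.45 × 10^-14 m

Using the de Broglie relation λ = h/(mv):

v = 9.15% × c = 2.743 × 10^7 m/s

λ = h/(mv)
λ = (6.626 × 10^-34 J·s) / (1.67 × 10^-27 kg × 2.743 × 10^7 m/s)
λ = 1.45 × 10^-14 m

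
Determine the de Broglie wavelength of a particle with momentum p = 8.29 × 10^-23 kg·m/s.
7.99 × 10^-12 m

Using the de Broglie relation λ = h/p:

λ = h/p
λ = (6.626 × 10^-34 J·s) / (8.29 × 10^-23 kg·m/s)
λ = 7.99 × 10^-12 m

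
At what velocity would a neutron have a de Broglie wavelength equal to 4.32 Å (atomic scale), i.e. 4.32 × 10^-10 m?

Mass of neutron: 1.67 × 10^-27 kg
9.18 × 10^2 m/s

From λ = h/(mv), solve for v:

v = h/(mλ)
v = (6.626 × 10^-34 J·s) / (1.67 × 10^-27 kg × 4.32 × 10^-10 m)
v = 9.18 × 10^2 m/s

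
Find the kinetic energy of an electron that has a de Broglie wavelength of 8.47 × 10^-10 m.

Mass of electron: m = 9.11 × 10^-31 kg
3.36 × 10^-19 J (or 2.10 eV)

From λ = h/√(2mKE), we solve for KE:

λ² = h²/(2mKE)
KE = h²/(2mλ²)
KE = (6.626 × 10^-34 J·s)² / (2 × 9.11 × 10^-31 kg × (8.47 × 10^-10 m)²)
KE = 3.36 × 10^-19 J
KE = 2.10 eV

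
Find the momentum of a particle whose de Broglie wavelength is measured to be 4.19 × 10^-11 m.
1.58 × 10^-23 kg·m/s

From the de Broglie relation λ = h/p, we solve for p:

p = h/λ
p = (6.626 × 10^-34 J·s) / (4.19 × 10^-11 m)
p = 1.58 × 10^-23 kg·m/s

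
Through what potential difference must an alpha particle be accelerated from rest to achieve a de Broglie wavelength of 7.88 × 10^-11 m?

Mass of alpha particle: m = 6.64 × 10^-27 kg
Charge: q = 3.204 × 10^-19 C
1.66 × 10^-2 V

From λ = h/√(2mqV), we solve for V:

λ² = h²/(2mqV)
V = h²/(2mqλ²)
V = (6.626 × 10^-34 J·s)² / (2 × 6.64 × 10^-27 kg × 3.204 × 10^-19 C × (7.88 × 10^-11 m)²)
V = 1.66 × 10^-2 V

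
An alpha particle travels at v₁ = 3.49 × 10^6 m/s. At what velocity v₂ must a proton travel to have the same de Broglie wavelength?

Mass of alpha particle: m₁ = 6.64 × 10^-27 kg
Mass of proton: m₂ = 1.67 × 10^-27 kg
v₂ = 1.39 × 10^7 m/s

For equal de Broglie wavelengths: λ₁ = λ₂

h/(m₁v₁) = h/(m₂v₂)
m₁v₁ = m₂v₂
v₂ = v₁ · (m₁/m₂)

v₂ = 3.49 × 10^6 m/s × (6.64 × 10^-27 kg / 1.67 × 10^-27 kg)
v₂ = 1.39 × 10^7 m/s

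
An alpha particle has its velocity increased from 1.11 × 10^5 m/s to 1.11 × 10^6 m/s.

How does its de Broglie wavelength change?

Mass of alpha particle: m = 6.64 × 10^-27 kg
The wavelength decreases by a factor of 10.

Using λ = h/(mv):

Initial wavelength: λ₁ = h/(mv₁) = 8.99 × 10^-13 m
Final wavelength: λ₂ = h/(mv₂) = 8.99 × 10^-14 m

Since λ ∝ 1/v, when velocity increases by a factor of 10, the wavelength decreases by a factor of 10.

λ₂/λ₁ = v₁/v₂ = 1/10

The wavelength decreases by a factor of 10.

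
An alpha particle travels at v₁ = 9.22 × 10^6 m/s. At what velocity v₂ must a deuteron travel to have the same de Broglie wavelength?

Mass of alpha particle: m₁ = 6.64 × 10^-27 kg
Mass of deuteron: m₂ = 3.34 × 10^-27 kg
v₂ = 1.83 × 10^7 m/s

For equal de Broglie wavelengths: λ₁ = λ₂

h/(m₁v₁) = h/(m₂v₂)
m₁v₁ = m₂v₂
v₂ = v₁ · (m₁/m₂)

v₂ = 9.22 × 10^6 m/s × (6.64 × 10^-27 kg / 3.34 × 10^-27 kg)
v₂ = 1.83 × 10^7 m/s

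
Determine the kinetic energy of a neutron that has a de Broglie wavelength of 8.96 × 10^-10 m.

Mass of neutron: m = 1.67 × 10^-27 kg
1.64 × 10^-22 J (or 1.02 × 10^-3 eV)

From λ = h/√(2mKE), we solve for KE:

λ² = h²/(2mKE)
KE = h²/(2mλ²)
KE = (6.626 × 10^-34 J·s)² / (2 × 1.67 × 10^-27 kg × (8.96 × 10^-10 m)²)
KE = 1.64 × 10^-22 J
KE = 1.02 × 10^-3 eV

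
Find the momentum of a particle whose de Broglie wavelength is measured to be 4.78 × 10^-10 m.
1.39 × 10^-24 kg·m/s

From the de Broglie relation λ = h/p, we solve for p:

p = h/λ
p = (6.626 × 10^-34 J·s) / (4.78 × 10^-10 m)
p = 1.39 × 10^-24 kg·m/s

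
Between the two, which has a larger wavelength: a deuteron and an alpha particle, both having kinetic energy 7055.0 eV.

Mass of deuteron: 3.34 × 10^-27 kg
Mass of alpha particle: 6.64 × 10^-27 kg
The deuteron has the longer wavelength.

Using λ = h/√(2mKE):

For deuteron: λ₁ = h/√(2m₁KE) = 2.41 × 10^-13 m
For alpha particle: λ₂ = h/√(2m₂KE) = 1.71 × 10^-13 m

Since λ ∝ 1/√m at constant kinetic energy, the lighter particle has the longer wavelength.

The deuteron has the longer de Broglie wavelength.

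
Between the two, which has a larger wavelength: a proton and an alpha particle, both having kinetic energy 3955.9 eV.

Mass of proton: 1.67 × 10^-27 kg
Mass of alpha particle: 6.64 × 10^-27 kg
The proton has the longer wavelength.

Using λ = h/√(2mKE):

For proton: λ₁ = h/√(2m₁KE) = 4.55 × 10^-13 m
For alpha particle: λ₂ = h/√(2m₂KE) = 2.28 × 10^-13 m

Since λ ∝ 1/√m at constant kinetic energy, the lighter particle has the longer wavelength.

The proton has the longer de Broglie wavelength.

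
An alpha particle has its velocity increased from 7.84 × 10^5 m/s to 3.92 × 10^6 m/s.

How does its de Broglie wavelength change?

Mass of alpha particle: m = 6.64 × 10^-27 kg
The wavelength decreases by a factor of 5.

Using λ = h/(mv):

Initial wavelength: λ₁ = h/(mv₁) = 1.27 × 10^-13 m
Final wavelength: λ₂ = h/(mv₂) = 2.55 × 10^-14 m

Since λ ∝ 1/v, when velocity increases by a factor of 5, the wavelength decreases by a factor of 5.

λ₂/λ₁ = v₁/v₂ = 1/5

The wavelength decreases by a factor of 5.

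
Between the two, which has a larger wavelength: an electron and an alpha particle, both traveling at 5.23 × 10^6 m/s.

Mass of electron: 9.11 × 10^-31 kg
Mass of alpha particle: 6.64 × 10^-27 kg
The electron has the longer wavelength.

Using λ = h/(mv), since both particles have the same velocity, the wavelength depends only on mass.

For electron: λ₁ = h/(m₁v) = 1.39 × 10^-10 m
For alpha particle: λ₂ = h/(m₂v) = 1.91 × 10^-14 m

Since λ ∝ 1/m at constant velocity, the lighter particle has the longer wavelength.

The electron has the longer de Broglie wavelength.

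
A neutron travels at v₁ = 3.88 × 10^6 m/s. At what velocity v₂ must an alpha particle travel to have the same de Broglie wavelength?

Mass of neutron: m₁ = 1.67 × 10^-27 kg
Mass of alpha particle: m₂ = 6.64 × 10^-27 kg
v₂ = 9.76 × 10^5 m/s

For equal de Broglie wavelengths: λ₁ = λ₂

h/(m₁v₁) = h/(m₂v₂)
m₁v₁ = m₂v₂
v₂ = v₁ · (m₁/m₂)

v₂ = 3.88 × 10^6 m/s × (1.67 × 10^-27 kg / 6.64 × 10^-27 kg)
v₂ = 9.76 × 10^5 m/s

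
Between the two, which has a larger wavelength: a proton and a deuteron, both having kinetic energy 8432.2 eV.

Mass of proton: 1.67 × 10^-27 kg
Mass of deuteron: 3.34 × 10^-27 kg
The proton has the longer wavelength.

Using λ = h/√(2mKE):

For proton: λ₁ = h/√(2m₁KE) = 3.12 × 10^-13 m
For deuteron: λ₂ = h/√(2m₂KE) = 2.21 × 10^-13 m

Since λ ∝ 1/√m at constant kinetic energy, the lighter particle has the longer wavelength.

The proton has the longer de Broglie wavelength.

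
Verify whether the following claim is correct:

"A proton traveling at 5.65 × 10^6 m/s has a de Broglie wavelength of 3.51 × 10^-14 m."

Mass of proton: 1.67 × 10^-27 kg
False

The claim is incorrect.

Using λ = h/(mv):
λ = (6.626 × 10^-34 J·s) / (1.67 × 10^-27 kg × 5.65 × 10^6 m/s)
λ = 7.02 × 10^-14 m

The actual wavelength differs from the claimed 3.51 × 10^-14 m.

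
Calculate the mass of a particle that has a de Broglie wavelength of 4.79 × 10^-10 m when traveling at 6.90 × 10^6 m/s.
2.00 × 10^-31 kg

From the de Broglie relation λ = h/(mv), we solve for m:

m = h/(λv)
m = (6.626 × 10^-34 J·s) / (4.79 × 10^-10 m × 6.90 × 10^6 m/s)
m = 2.00 × 10^-31 kg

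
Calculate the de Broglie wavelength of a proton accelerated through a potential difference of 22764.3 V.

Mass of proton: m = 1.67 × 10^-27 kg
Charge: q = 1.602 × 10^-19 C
1.90 × 10^-13 m

When a particle is accelerated through voltage V, it gains kinetic energy KE = qV.

The de Broglie wavelength is then λ = h/√(2mqV):

λ = h/√(2mqV)
λ = (6.626 × 10^-34 J·s) / √(2 × 1.67 × 10^-27 kg × 1.602 × 10^-19 C × 22764.3 V)
λ = 1.90 × 10^-13 m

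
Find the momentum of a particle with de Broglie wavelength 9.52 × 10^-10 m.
6.96 × 10^-25 kg·m/s

From the de Broglie relation λ = h/p, we solve for p:

p = h/λ
p = (6.626 × 10^-34 J·s) / (9.52 × 10^-10 m)
p = 6.96 × 10^-25 kg·m/s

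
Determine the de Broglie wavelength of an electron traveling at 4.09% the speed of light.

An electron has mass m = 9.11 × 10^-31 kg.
5.93 × 10^-11 m

Using the de Broglie relation λ = h/(mv):

v = 4.09% × c = 1.226 × 10^7 m/s

λ = h/(mv)
λ = (6.626 × 10^-34 J·s) / (9.11 × 10^-31 kg × 1.226 × 10^7 m/s)
λ = 5.93 × 10^-11 m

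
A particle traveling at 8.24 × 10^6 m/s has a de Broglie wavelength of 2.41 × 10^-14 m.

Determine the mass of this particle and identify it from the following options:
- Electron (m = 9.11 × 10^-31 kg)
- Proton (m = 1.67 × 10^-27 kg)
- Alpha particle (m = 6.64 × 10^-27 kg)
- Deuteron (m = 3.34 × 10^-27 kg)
The particle is a deuteron.

From λ = h/(mv), solve for mass:

m = h/(λv)
m = (6.626 × 10^-34 J·s) / (2.41 × 10^-14 m × 8.24 × 10^6 m/s)
m = 3.34 × 10^-27 kg

Comparing with the listed masses, this is closest to a deuteron.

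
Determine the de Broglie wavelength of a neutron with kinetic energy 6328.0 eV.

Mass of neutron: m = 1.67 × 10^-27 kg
3.60 × 10^-13 m

Using λ = h/√(2mKE):

First convert KE to Joules: KE = 6328.0 eV = 1.014 × 10^-15 J

λ = h/√(2mKE)
λ = (6.626 × 10^-34 J·s) / √(2 × 1.67 × 10^-27 kg × 1.014 × 10^-15 J)
λ = 3.60 × 10^-13 m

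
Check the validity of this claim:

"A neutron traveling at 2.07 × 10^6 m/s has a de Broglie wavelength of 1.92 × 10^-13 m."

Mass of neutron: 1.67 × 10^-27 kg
True

The claim is correct.

Using λ = h/(mv):
λ = (6.626 × 10^-34 J·s) / (1.67 × 10^-27 kg × 2.07 × 10^6 m/s)
λ = 1.92 × 10^-13 m

This matches the claimed value.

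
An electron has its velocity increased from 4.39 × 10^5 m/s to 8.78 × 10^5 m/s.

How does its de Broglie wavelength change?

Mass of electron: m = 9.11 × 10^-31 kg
The wavelength decreases by a factor of 2.

Using λ = h/(mv):

Initial wavelength: λ₁ = h/(mv₁) = 1.66 × 10^-9 m
Final wavelength: λ₂ = h/(mv₂) = 8.28 × 10^-10 m

Since λ ∝ 1/v, when velocity increases by a factor of 2, the wavelength decreases by a factor of 2.

λ₂/λ₁ = v₁/v₂ = 1/2

The wavelength decreases by a factor of 2.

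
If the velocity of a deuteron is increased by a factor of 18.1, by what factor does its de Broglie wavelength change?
The wavelength decreases by a factor of 18.1.

From λ = h/(mv), the wavelength is inversely proportional to velocity:

λ ∝ 1/v

If v → 18.1v, then λ → λ/18.1

When velocity is increased by a factor of 18.1, the wavelength decreases by a factor of 18.1.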